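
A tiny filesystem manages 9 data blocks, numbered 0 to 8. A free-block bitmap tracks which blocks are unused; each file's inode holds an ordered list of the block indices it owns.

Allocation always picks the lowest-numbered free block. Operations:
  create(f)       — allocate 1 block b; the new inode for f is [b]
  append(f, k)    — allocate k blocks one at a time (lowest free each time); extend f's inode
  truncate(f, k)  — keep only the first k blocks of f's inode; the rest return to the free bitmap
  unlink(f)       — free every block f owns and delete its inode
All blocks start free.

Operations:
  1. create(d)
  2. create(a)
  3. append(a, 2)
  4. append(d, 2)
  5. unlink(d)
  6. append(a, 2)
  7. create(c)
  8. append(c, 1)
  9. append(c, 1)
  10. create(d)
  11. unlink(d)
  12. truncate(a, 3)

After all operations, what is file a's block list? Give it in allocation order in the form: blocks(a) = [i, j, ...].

[1] create(d) — d=0 (map F........)
[2] create(a) — a=1 d=0 (map FF.......)
[3] append(a, 2) — a=1,2,3 d=0 (map FFFF.....)
[4] append(d, 2) — a=1,2,3 d=0,4,5 (map FFFFFF...)
[5] unlink(d) — a=1,2,3 (map .FFF.....)
[6] append(a, 2) — a=1,2,3,0,4 (map FFFFF....)
[7] create(c) — a=1,2,3,0,4 c=5 (map FFFFFF...)
[8] append(c, 1) — a=1,2,3,0,4 c=5,6 (map FFFFFFF..)
[9] append(c, 1) — a=1,2,3,0,4 c=5,6,7 (map FFFFFFFF.)
[10] create(d) — a=1,2,3,0,4 c=5,6,7 d=8 (map FFFFFFFFF)
[11] unlink(d) — a=1,2,3,0,4 c=5,6,7 (map FFFFFFFF.)
[12] truncate(a, 3) — a=1,2,3 c=5,6,7 (map .FFF.FFF.)

blocks(a) = [1, 2, 3]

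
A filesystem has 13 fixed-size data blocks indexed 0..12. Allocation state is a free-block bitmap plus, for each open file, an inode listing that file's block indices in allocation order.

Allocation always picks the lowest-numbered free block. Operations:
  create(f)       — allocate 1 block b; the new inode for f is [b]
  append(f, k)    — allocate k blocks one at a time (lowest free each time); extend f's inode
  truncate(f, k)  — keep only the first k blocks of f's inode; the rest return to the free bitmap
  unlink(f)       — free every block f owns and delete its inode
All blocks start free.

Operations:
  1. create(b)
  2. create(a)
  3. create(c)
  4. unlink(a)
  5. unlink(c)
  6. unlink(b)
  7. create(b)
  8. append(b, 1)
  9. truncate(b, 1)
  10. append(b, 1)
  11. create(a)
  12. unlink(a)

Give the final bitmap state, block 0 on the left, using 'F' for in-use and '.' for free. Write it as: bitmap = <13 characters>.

bitmap = FF...........

[1] create(b) — b=0 (map F............)
[2] create(a) — a=1 b=0 (map FF...........)
[3] create(c) — a=1 b=0 c=2 (map FFF..........)
[4] unlink(a) — b=0 c=2 (map F.F..........)
[5] unlink(c) — b=0 (map F............)
[6] unlink(b) —  (map .............)
[7] create(b) — b=0 (map F............)
[8] append(b, 1) — b=0,1 (map FF...........)
[9] truncate(b, 1) — b=0 (map F............)
[10] append(b, 1) — b=0,1 (map FF...........)
[11] create(a) — a=2 b=0,1 (map FFF..........)
[12] unlink(a) — b=0,1 (map FF...........)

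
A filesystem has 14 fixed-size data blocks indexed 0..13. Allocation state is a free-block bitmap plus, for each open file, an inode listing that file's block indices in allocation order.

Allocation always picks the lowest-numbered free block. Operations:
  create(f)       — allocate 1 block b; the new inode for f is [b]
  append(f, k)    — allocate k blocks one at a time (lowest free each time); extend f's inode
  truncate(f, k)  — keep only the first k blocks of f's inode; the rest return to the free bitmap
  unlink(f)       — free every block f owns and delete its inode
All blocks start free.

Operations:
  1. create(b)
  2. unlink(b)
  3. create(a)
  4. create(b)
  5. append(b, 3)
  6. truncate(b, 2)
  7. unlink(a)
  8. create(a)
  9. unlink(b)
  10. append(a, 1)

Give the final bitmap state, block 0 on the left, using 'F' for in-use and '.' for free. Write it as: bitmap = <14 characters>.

after create(b) → b:[0]  free=[F.............]
after unlink(b) →   free=[..............]
after create(a) → a:[0]  free=[F.............]
after create(b) → a:[0], b:[1]  free=[FF............]
after append(b, 3) → a:[0], b:[1, 2, 3, 4]  free=[FFFFF.........]
after truncate(b, 2) → a:[0], b:[1, 2]  free=[FFF...........]
after unlink(a) → b:[1, 2]  free=[.FF...........]
after create(a) → a:[0], b:[1, 2]  free=[FFF...........]
after unlink(b) → a:[0]  free=[F.............]
after append(a, 1) → a:[0, 1]  free=[FF............]

bitmap = FF............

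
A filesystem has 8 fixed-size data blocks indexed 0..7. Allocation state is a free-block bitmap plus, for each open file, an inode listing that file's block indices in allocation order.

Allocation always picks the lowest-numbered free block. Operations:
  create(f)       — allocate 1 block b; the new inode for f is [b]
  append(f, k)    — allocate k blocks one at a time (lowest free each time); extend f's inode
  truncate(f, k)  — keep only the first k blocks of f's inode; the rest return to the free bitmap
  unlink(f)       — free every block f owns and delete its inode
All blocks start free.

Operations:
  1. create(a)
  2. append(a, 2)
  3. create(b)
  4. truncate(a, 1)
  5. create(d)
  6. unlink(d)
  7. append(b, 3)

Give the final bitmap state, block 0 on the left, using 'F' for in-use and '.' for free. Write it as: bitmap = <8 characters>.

bitmap = FFFFF...

[1] create(a) — a=0 (map F.......)
[2] append(a, 2) — a=0,1,2 (map FFF.....)
[3] create(b) — a=0,1,2 b=3 (map FFFF....)
[4] truncate(a, 1) — a=0 b=3 (map F..F....)
[5] create(d) — a=0 b=3 d=1 (map FF.F....)
[6] unlink(d) — a=0 b=3 (map F..F....)
[7] append(b, 3) — a=0 b=3,1,2,4 (map FFFFF...)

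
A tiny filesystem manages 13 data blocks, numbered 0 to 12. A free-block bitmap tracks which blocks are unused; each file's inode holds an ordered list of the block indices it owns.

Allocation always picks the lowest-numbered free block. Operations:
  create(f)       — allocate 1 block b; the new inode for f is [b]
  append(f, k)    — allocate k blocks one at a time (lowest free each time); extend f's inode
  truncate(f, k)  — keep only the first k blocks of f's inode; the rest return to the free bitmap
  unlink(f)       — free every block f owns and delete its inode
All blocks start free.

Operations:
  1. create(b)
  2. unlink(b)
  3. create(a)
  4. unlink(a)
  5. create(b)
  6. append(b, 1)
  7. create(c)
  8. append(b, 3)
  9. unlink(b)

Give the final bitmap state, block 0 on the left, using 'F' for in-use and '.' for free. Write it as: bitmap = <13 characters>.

  1. create(b)  ⇒  F............  {b→[0]}
  2. unlink(b)  ⇒  .............  {}
  3. create(a)  ⇒  F............  {a→[0]}
  4. unlink(a)  ⇒  .............  {}
  5. create(b)  ⇒  F............  {b→[0]}
  6. append(b, 1)  ⇒  FF...........  {b→[0, 1]}
  7. create(c)  ⇒  FFF..........  {b→[0, 1]; c→[2]}
  8. append(b, 3)  ⇒  FFFFFF.......  {b→[0, 1, 3, 4, 5]; c→[2]}
  9. unlink(b)  ⇒  ..F..........  {c→[2]}

bitmap = ..F..........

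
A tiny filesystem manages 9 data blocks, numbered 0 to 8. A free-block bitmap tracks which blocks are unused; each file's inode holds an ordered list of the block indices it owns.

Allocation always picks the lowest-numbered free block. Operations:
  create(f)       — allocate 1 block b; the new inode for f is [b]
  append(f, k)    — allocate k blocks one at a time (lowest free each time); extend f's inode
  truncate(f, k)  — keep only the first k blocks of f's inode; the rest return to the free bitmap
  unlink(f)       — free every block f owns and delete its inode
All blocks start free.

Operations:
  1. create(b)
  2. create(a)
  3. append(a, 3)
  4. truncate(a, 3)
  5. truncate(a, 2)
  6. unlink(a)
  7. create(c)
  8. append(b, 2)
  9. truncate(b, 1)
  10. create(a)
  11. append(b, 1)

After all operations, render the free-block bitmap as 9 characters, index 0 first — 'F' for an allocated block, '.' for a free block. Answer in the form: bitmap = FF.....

bitmap = FFFF.....

[1] create(b) — b=0 (map F........)
[2] create(a) — a=1 b=0 (map FF.......)
[3] append(a, 3) — a=1,2,3,4 b=0 (map FFFFF....)
[4] truncate(a, 3) — a=1,2,3 b=0 (map FFFF.....)
[5] truncate(a, 2) — a=1,2 b=0 (map FFF......)
[6] unlink(a) — b=0 (map F........)
[7] create(c) — b=0 c=1 (map FF.......)
[8] append(b, 2) — b=0,2,3 c=1 (map FFFF.....)
[9] truncate(b, 1) — b=0 c=1 (map FF.......)
[10] create(a) — a=2 b=0 c=1 (map FFF......)
[11] append(b, 1) — a=2 b=0,3 c=1 (map FFFF.....)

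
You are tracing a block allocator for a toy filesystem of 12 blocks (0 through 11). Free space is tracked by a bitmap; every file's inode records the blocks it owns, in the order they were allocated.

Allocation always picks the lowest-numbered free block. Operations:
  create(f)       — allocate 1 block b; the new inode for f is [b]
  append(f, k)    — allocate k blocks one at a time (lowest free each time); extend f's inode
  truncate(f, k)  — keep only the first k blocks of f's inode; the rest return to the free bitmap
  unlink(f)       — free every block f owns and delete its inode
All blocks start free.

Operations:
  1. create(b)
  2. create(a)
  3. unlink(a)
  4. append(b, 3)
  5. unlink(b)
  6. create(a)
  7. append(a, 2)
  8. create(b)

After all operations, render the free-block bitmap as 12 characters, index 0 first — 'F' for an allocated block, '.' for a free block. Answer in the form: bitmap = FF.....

bitmap = FFFF........

[1] create(b) — b=0 (map F...........)
[2] create(a) — a=1 b=0 (map FF..........)
[3] unlink(a) — b=0 (map F...........)
[4] append(b, 3) — b=0,1,2,3 (map FFFF........)
[5] unlink(b) —  (map ............)
[6] create(a) — a=0 (map F...........)
[7] append(a, 2) — a=0,1,2 (map FFF.........)
[8] create(b) — a=0,1,2 b=3 (map FFFF........)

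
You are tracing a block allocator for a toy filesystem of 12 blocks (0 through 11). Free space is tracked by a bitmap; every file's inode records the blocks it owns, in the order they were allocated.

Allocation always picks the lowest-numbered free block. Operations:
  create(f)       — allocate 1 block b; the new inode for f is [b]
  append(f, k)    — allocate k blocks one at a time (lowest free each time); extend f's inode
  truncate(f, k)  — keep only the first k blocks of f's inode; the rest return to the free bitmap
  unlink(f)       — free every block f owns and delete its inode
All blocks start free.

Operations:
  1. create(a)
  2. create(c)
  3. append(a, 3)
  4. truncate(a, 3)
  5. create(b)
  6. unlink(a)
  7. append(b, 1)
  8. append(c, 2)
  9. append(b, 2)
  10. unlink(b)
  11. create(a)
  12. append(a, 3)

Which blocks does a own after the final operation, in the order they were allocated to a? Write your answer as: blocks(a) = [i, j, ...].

[1] create(a) — a=0 (map F...........)
[2] create(c) — a=0 c=1 (map FF..........)
[3] append(a, 3) — a=0,2,3,4 c=1 (map FFFFF.......)
[4] truncate(a, 3) — a=0,2,3 c=1 (map FFFF........)
[5] create(b) — a=0,2,3 b=4 c=1 (map FFFFF.......)
[6] unlink(a) — b=4 c=1 (map .F..F.......)
[7] append(b, 1) — b=4,0 c=1 (map FF..F.......)
[8] append(c, 2) — b=4,0 c=1,2,3 (map FFFFF.......)
[9] append(b, 2) — b=4,0,5,6 c=1,2,3 (map FFFFFFF.....)
[10] unlink(b) — c=1,2,3 (map .FFF........)
[11] create(a) — a=0 c=1,2,3 (map FFFF........)
[12] append(a, 3) — a=0,4,5,6 c=1,2,3 (map FFFFFFF.....)

blocks(a) = [0, 4, 5, 6]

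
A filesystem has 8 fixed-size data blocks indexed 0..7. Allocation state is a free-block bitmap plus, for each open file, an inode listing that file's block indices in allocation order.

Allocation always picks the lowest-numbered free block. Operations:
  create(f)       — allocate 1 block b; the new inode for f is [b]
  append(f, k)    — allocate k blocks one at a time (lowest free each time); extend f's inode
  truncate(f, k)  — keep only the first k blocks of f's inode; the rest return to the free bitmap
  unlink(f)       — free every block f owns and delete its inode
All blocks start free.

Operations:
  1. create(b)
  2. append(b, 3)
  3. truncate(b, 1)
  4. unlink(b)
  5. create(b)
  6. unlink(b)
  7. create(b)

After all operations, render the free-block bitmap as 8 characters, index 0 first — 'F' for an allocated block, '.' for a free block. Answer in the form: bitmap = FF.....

after create(b) → b:[0]  free=[F.......]
after append(b, 3) → b:[0, 1, 2, 3]  free=[FFFF....]
after truncate(b, 1) → b:[0]  free=[F.......]
after unlink(b) →   free=[........]
after create(b) → b:[0]  free=[F.......]
after unlink(b) →   free=[........]
after create(b) → b:[0]  free=[F.......]

bitmap = F.......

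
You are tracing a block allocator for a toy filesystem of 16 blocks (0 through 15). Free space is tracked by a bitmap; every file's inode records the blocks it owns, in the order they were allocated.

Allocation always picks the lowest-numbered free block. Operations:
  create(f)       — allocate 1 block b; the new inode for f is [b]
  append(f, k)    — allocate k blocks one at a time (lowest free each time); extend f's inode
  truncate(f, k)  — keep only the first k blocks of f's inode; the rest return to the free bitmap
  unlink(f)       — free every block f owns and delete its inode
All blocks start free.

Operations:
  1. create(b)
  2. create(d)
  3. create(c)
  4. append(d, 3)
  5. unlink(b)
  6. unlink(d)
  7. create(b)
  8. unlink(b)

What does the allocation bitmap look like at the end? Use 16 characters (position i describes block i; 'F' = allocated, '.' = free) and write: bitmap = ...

bitmap = ..F.............

create(b): bitmap=F............... | b=[0]
create(d): bitmap=FF.............. | b=[0] d=[1]
create(c): bitmap=FFF............. | b=[0] c=[2] d=[1]
append(d, 3): bitmap=FFFFFF.......... | b=[0] c=[2] d=[1, 3, 4, 5]
unlink(b): bitmap=.FFFFF.......... | c=[2] d=[1, 3, 4, 5]
unlink(d): bitmap=..F............. | c=[2]
create(b): bitmap=F.F............. | b=[0] c=[2]
unlink(b): bitmap=..F............. | c=[2]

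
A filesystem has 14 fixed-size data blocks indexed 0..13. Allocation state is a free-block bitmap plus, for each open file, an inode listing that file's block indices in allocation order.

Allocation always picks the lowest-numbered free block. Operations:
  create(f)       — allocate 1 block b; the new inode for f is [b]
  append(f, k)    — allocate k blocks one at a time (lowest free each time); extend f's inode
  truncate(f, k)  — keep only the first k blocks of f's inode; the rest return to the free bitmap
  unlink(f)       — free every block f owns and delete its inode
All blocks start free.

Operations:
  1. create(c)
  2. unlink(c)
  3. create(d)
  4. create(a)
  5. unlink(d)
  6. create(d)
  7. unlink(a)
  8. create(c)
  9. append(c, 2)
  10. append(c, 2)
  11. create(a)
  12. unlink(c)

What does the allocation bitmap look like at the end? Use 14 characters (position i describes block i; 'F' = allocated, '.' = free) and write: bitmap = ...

bitmap = F.....F.......

after create(c) → c:[0]  free=[F.............]
after unlink(c) →   free=[..............]
after create(d) → d:[0]  free=[F.............]
after create(a) → a:[1], d:[0]  free=[FF............]
after unlink(d) → a:[1]  free=[.F............]
after create(d) → a:[1], d:[0]  free=[FF............]
after unlink(a) → d:[0]  free=[F.............]
after create(c) → c:[1], d:[0]  free=[FF............]
after append(c, 2) → c:[1, 2, 3], d:[0]  free=[FFFF..........]
after append(c, 2) → c:[1, 2, 3, 4, 5], d:[0]  free=[FFFFFF........]
after create(a) → a:[6], c:[1, 2, 3, 4, 5], d:[0]  free=[FFFFFFF.......]
after unlink(c) → a:[6], d:[0]  free=[F.....F.......]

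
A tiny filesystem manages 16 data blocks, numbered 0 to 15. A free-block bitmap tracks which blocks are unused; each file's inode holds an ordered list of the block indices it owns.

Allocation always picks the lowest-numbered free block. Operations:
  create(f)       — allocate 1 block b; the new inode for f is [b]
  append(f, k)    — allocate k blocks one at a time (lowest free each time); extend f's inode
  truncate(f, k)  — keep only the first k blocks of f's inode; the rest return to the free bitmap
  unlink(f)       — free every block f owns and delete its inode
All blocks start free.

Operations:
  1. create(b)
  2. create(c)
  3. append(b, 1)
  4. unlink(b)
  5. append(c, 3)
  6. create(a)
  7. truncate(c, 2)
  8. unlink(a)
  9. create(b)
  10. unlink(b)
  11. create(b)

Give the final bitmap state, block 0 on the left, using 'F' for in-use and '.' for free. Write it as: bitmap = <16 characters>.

  1. create(b)  ⇒  F...............  {b→[0]}
  2. create(c)  ⇒  FF..............  {b→[0]; c→[1]}
  3. append(b, 1)  ⇒  FFF.............  {b→[0, 2]; c→[1]}
  4. unlink(b)  ⇒  .F..............  {c→[1]}
  5. append(c, 3)  ⇒  FFFF............  {c→[1, 0, 2, 3]}
  6. create(a)  ⇒  FFFFF...........  {a→[4]; c→[1, 0, 2, 3]}
  7. truncate(c, 2)  ⇒  FF..F...........  {a→[4]; c→[1, 0]}
  8. unlink(a)  ⇒  FF..............  {c→[1, 0]}
  9. create(b)  ⇒  FFF.............  {b→[2]; c→[1, 0]}
  10. unlink(b)  ⇒  FF..............  {c→[1, 0]}
  11. create(b)  ⇒  FFF.............  {b→[2]; c→[1, 0]}

bitmap = FFF.............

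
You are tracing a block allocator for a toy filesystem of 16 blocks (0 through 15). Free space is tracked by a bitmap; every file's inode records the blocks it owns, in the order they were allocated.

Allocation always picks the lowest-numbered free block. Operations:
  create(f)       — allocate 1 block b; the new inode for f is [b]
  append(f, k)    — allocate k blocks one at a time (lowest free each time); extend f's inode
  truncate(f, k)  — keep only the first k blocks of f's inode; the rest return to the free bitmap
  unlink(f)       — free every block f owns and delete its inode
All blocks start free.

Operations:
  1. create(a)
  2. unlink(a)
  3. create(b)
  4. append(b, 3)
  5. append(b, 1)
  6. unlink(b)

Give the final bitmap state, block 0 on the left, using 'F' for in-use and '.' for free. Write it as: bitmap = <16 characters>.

bitmap = ................

create(a): bitmap=F............... | a=[0]
unlink(a): bitmap=................ | 
create(b): bitmap=F............... | b=[0]
append(b, 3): bitmap=FFFF............ | b=[0, 1, 2, 3]
append(b, 1): bitmap=FFFFF........... | b=[0, 1, 2, 3, 4]
unlink(b): bitmap=................ | 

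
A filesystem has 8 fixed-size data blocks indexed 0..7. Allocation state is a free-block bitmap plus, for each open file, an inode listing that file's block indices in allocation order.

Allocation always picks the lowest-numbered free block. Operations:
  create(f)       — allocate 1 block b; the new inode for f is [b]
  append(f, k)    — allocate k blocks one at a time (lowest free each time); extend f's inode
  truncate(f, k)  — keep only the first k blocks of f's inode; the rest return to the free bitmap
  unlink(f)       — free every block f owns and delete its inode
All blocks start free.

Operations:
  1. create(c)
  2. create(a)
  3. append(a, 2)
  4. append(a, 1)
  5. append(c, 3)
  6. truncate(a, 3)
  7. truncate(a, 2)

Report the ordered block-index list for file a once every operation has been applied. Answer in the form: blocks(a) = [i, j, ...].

blocks(a) = [1, 2]

[1] create(c) — c=0 (map F.......)
[2] create(a) — a=1 c=0 (map FF......)
[3] append(a, 2) — a=1,2,3 c=0 (map FFFF....)
[4] append(a, 1) — a=1,2,3,4 c=0 (map FFFFF...)
[5] append(c, 3) — a=1,2,3,4 c=0,5,6,7 (map FFFFFFFF)
[6] truncate(a, 3) — a=1,2,3 c=0,5,6,7 (map FFFF.FFF)
[7] truncate(a, 2) — a=1,2 c=0,5,6,7 (map FFF..FFF)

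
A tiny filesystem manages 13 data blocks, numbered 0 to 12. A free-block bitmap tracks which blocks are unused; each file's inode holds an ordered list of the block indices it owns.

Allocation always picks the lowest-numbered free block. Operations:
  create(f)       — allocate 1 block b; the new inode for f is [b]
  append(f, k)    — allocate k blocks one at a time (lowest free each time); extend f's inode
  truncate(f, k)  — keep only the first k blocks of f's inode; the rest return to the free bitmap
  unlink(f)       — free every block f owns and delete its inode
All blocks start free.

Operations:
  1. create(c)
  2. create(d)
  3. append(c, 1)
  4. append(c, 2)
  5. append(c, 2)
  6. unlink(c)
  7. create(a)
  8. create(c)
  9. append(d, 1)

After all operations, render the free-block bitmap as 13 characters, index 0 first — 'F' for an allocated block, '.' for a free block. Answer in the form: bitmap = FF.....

bitmap = FFFF.........

[1] create(c) — c=0 (map F............)
[2] create(d) — c=0 d=1 (map FF...........)
[3] append(c, 1) — c=0,2 d=1 (map FFF..........)
[4] append(c, 2) — c=0,2,3,4 d=1 (map FFFFF........)
[5] append(c, 2) — c=0,2,3,4,5,6 d=1 (map FFFFFFF......)
[6] unlink(c) — d=1 (map .F...........)
[7] create(a) — a=0 d=1 (map FF...........)
[8] create(c) — a=0 c=2 d=1 (map FFF..........)
[9] append(d, 1) — a=0 c=2 d=1,3 (map FFFF.........)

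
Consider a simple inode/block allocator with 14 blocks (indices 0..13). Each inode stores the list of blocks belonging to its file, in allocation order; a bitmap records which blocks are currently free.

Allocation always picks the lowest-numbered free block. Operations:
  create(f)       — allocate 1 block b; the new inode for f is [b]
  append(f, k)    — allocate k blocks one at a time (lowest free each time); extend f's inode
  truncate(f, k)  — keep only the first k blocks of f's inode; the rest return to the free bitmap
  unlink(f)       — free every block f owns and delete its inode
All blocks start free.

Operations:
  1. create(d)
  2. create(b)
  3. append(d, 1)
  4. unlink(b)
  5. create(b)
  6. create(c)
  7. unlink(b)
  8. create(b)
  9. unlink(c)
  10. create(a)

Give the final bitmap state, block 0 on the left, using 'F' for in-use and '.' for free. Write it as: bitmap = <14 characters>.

bitmap = FFFF..........

  1. create(d)  ⇒  F.............  {d→[0]}
  2. create(b)  ⇒  FF............  {b→[1]; d→[0]}
  3. append(d, 1)  ⇒  FFF...........  {b→[1]; d→[0, 2]}
  4. unlink(b)  ⇒  F.F...........  {d→[0, 2]}
  5. create(b)  ⇒  FFF...........  {b→[1]; d→[0, 2]}
  6. create(c)  ⇒  FFFF..........  {b→[1]; c→[3]; d→[0, 2]}
  7. unlink(b)  ⇒  F.FF..........  {c→[3]; d→[0, 2]}
  8. create(b)  ⇒  FFFF..........  {b→[1]; c→[3]; d→[0, 2]}
  9. unlink(c)  ⇒  FFF...........  {b→[1]; d→[0, 2]}
  10. create(a)  ⇒  FFFF..........  {a→[3]; b→[1]; d→[0, 2]}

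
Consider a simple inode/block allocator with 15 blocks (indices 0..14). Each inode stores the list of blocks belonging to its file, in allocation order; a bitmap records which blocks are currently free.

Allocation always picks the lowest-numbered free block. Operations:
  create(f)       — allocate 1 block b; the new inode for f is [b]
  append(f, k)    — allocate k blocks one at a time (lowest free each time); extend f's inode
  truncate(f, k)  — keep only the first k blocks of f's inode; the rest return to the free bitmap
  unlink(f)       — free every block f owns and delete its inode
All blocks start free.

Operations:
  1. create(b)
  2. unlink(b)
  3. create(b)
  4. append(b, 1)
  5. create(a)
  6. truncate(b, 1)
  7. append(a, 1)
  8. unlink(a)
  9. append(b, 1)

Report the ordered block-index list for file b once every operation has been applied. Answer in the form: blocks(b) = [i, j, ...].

blocks(b) = [0, 1]

after create(b) → b:[0]  free=[F..............]
after unlink(b) →   free=[...............]
after create(b) → b:[0]  free=[F..............]
after append(b, 1) → b:[0, 1]  free=[FF.............]
after create(a) → a:[2], b:[0, 1]  free=[FFF............]
after truncate(b, 1) → a:[2], b:[0]  free=[F.F............]
after append(a, 1) → a:[2, 1], b:[0]  free=[FFF............]
after unlink(a) → b:[0]  free=[F..............]
after append(b, 1) → b:[0, 1]  free=[FF.............]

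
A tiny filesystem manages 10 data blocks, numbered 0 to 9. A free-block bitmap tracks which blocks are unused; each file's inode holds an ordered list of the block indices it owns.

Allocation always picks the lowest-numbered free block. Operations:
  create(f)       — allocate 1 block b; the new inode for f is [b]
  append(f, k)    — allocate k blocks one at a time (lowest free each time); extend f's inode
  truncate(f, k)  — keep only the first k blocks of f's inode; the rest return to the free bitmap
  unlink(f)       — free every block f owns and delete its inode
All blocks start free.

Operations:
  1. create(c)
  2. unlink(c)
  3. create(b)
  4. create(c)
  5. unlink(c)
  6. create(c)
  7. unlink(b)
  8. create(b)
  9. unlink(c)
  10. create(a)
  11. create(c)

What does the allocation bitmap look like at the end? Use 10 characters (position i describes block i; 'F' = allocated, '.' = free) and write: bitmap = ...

[1] create(c) — c=0 (map F.........)
[2] unlink(c) —  (map ..........)
[3] create(b) — b=0 (map F.........)
[4] create(c) — b=0 c=1 (map FF........)
[5] unlink(c) — b=0 (map F.........)
[6] create(c) — b=0 c=1 (map FF........)
[7] unlink(b) — c=1 (map .F........)
[8] create(b) — b=0 c=1 (map FF........)
[9] unlink(c) — b=0 (map F.........)
[10] create(a) — a=1 b=0 (map FF........)
[11] create(c) — a=1 b=0 c=2 (map FFF.......)

bitmap = FFF.......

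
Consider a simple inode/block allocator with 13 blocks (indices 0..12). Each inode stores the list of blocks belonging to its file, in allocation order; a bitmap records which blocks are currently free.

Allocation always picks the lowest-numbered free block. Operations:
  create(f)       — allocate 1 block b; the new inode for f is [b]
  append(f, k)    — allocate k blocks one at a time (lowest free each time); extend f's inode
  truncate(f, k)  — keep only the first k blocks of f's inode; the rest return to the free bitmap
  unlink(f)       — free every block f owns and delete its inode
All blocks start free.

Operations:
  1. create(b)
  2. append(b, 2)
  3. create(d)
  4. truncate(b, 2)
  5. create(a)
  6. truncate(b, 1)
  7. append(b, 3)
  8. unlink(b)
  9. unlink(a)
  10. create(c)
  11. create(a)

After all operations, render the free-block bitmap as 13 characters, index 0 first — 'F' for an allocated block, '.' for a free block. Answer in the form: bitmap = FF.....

bitmap = FF.F.........

[1] create(b) — b=0 (map F............)
[2] append(b, 2) — b=0,1,2 (map FFF..........)
[3] create(d) — b=0,1,2 d=3 (map FFFF.........)
[4] truncate(b, 2) — b=0,1 d=3 (map FF.F.........)
[5] create(a) — a=2 b=0,1 d=3 (map FFFF.........)
[6] truncate(b, 1) — a=2 b=0 d=3 (map F.FF.........)
[7] append(b, 3) — a=2 b=0,1,4,5 d=3 (map FFFFFF.......)
[8] unlink(b) — a=2 d=3 (map ..FF.........)
[9] unlink(a) — d=3 (map ...F.........)
[10] create(c) — c=0 d=3 (map F..F.........)
[11] create(a) — a=1 c=0 d=3 (map FF.F.........)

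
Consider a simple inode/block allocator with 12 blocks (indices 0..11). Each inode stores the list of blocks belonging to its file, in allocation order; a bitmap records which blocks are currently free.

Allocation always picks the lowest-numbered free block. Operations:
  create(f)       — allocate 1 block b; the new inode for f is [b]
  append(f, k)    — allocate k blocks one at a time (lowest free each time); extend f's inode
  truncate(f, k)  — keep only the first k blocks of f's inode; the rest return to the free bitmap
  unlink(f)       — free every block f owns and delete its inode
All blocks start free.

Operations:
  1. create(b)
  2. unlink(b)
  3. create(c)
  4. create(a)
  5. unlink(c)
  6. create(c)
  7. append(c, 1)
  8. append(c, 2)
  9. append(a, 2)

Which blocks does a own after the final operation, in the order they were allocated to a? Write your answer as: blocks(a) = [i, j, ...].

after create(b) → b:[0]  free=[F...........]
after unlink(b) →   free=[............]
after create(c) → c:[0]  free=[F...........]
after create(a) → a:[1], c:[0]  free=[FF..........]
after unlink(c) → a:[1]  free=[.F..........]
after create(c) → a:[1], c:[0]  free=[FF..........]
after append(c, 1) → a:[1], c:[0, 2]  free=[FFF.........]
after append(c, 2) → a:[1], c:[0, 2, 3, 4]  free=[FFFFF.......]
after append(a, 2) → a:[1, 5, 6], c:[0, 2, 3, 4]  free=[FFFFFFF.....]

blocks(a) = [1, 5, 6]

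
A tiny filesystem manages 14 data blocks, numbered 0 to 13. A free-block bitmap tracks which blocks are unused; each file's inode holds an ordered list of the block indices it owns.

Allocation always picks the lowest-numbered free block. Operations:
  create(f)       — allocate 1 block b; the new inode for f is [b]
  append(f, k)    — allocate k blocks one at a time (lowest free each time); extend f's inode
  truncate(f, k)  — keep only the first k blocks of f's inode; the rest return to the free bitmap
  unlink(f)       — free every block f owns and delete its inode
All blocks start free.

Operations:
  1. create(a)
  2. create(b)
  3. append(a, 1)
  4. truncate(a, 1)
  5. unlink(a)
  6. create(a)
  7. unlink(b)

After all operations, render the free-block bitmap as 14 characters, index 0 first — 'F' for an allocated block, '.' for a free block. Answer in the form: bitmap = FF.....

bitmap = F.............

create(a): bitmap=F............. | a=[0]
create(b): bitmap=FF............ | a=[0] b=[1]
append(a, 1): bitmap=FFF........... | a=[0, 2] b=[1]
truncate(a, 1): bitmap=FF............ | a=[0] b=[1]
unlink(a): bitmap=.F............ | b=[1]
create(a): bitmap=FF............ | a=[0] b=[1]
unlink(b): bitmap=F............. | a=[0]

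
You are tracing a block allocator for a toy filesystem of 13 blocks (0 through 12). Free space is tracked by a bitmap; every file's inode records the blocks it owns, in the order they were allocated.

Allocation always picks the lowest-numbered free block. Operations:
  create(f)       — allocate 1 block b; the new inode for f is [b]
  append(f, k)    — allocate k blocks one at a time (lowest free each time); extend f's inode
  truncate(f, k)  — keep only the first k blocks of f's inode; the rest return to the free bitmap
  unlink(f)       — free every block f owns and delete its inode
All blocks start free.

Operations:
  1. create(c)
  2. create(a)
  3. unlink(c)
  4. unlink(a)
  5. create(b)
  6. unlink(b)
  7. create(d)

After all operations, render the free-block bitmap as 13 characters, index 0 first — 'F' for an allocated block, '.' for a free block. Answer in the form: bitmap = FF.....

bitmap = F............

  1. create(c)  ⇒  F............  {c→[0]}
  2. create(a)  ⇒  FF...........  {a→[1]; c→[0]}
  3. unlink(c)  ⇒  .F...........  {a→[1]}
  4. unlink(a)  ⇒  .............  {}
  5. create(b)  ⇒  F............  {b→[0]}
  6. unlink(b)  ⇒  .............  {}
  7. create(d)  ⇒  F............  {d→[0]}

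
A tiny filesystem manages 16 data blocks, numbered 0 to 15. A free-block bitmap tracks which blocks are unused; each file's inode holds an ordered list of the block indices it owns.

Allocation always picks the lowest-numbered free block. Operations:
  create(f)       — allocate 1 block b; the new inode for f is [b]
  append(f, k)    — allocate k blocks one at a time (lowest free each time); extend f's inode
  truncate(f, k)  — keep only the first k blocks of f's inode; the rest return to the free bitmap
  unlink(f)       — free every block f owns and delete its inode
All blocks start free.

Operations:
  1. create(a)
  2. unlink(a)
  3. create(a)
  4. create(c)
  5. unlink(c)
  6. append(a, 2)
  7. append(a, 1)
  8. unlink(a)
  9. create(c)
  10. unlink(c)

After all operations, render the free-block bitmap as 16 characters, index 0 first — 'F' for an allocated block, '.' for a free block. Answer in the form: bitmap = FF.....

create(a): bitmap=F............... | a=[0]
unlink(a): bitmap=................ | 
create(a): bitmap=F............... | a=[0]
create(c): bitmap=FF.............. | a=[0] c=[1]
unlink(c): bitmap=F............... | a=[0]
append(a, 2): bitmap=FFF............. | a=[0, 1, 2]
append(a, 1): bitmap=FFFF............ | a=[0, 1, 2, 3]
unlink(a): bitmap=................ | 
create(c): bitmap=F............... | c=[0]
unlink(c): bitmap=................ | 

bitmap = ................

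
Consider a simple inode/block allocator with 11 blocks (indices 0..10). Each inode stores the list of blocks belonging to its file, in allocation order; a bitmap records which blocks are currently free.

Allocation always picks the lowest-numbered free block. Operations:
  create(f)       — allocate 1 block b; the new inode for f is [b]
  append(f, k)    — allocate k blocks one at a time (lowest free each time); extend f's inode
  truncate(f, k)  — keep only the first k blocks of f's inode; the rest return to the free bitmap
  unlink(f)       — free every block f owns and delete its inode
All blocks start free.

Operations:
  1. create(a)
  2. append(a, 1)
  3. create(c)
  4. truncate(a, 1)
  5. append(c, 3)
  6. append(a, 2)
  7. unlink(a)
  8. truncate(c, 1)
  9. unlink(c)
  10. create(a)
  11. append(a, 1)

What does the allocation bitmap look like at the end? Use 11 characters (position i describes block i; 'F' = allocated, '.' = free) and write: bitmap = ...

[1] create(a) — a=0 (map F..........)
[2] append(a, 1) — a=0,1 (map FF.........)
[3] create(c) — a=0,1 c=2 (map FFF........)
[4] truncate(a, 1) — a=0 c=2 (map F.F........)
[5] append(c, 3) — a=0 c=2,1,3,4 (map FFFFF......)
[6] append(a, 2) — a=0,5,6 c=2,1,3,4 (map FFFFFFF....)
[7] unlink(a) — c=2,1,3,4 (map .FFFF......)
[8] truncate(c, 1) — c=2 (map ..F........)
[9] unlink(c) —  (map ...........)
[10] create(a) — a=0 (map F..........)
[11] append(a, 1) — a=0,1 (map FF.........)

bitmap = FF.........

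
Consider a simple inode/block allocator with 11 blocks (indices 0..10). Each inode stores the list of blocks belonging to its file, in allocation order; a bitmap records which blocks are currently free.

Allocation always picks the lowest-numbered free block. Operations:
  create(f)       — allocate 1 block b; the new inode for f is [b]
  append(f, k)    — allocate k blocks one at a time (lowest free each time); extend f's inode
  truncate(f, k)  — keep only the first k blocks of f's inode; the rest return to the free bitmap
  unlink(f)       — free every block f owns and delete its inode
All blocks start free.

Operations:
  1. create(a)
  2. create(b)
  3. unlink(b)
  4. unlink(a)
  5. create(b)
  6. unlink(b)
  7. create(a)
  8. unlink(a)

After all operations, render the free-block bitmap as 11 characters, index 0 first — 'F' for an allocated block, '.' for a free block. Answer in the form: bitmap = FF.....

bitmap = ...........

[1] create(a) — a=0 (map F..........)
[2] create(b) — a=0 b=1 (map FF.........)
[3] unlink(b) — a=0 (map F..........)
[4] unlink(a) —  (map ...........)
[5] create(b) — b=0 (map F..........)
[6] unlink(b) —  (map ...........)
[7] create(a) — a=0 (map F..........)
[8] unlink(a) —  (map ...........)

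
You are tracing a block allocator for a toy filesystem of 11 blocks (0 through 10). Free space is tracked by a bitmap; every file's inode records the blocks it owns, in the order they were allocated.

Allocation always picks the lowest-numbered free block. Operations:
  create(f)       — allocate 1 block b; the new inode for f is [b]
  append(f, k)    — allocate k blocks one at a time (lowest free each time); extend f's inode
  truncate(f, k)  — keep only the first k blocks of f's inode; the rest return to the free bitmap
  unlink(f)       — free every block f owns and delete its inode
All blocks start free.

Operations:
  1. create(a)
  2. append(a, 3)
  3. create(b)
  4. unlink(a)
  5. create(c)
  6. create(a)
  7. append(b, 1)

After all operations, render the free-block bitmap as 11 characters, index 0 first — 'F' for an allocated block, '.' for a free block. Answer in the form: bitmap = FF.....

bitmap = FFF.F......

after create(a) → a:[0]  free=[F..........]
after append(a, 3) → a:[0, 1, 2, 3]  free=[FFFF.......]
after create(b) → a:[0, 1, 2, 3], b:[4]  free=[FFFFF......]
after unlink(a) → b:[4]  free=[....F......]
after create(c) → b:[4], c:[0]  free=[F...F......]
after create(a) → a:[1], b:[4], c:[0]  free=[FF..F......]
after append(b, 1) → a:[1], b:[4, 2], c:[0]  free=[FFF.F......]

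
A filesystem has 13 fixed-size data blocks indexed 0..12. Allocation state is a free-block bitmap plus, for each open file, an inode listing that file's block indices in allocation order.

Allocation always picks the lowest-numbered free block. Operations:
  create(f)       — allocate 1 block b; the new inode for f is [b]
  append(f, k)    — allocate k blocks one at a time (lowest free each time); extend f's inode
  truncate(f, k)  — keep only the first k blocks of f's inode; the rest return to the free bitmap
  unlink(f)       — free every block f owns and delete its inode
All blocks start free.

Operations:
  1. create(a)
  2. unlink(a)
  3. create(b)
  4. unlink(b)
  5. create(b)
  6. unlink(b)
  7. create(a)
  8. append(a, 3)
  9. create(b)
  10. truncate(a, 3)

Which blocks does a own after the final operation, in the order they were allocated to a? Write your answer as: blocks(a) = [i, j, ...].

blocks(a) = [0, 1, 2]

[1] create(a) — a=0 (map F............)
[2] unlink(a) —  (map .............)
[3] create(b) — b=0 (map F............)
[4] unlink(b) —  (map .............)
[5] create(b) — b=0 (map F............)
[6] unlink(b) —  (map .............)
[7] create(a) — a=0 (map F............)
[8] append(a, 3) — a=0,1,2,3 (map FFFF.........)
[9] create(b) — a=0,1,2,3 b=4 (map FFFFF........)
[10] truncate(a, 3) — a=0,1,2 b=4 (map FFF.F........)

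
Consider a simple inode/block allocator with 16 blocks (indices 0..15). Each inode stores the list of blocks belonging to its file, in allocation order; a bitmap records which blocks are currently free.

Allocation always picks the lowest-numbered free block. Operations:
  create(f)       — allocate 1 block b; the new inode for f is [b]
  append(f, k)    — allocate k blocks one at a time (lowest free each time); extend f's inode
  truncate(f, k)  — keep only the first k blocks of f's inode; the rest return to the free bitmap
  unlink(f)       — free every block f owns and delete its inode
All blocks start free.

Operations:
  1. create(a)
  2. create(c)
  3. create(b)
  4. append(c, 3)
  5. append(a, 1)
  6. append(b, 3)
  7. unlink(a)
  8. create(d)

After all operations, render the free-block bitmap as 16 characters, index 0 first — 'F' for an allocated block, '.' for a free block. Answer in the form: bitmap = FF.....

  1. create(a)  ⇒  F...............  {a→[0]}
  2. create(c)  ⇒  FF..............  {a→[0]; c→[1]}
  3. create(b)  ⇒  FFF.............  {a→[0]; b→[2]; c→[1]}
  4. append(c, 3)  ⇒  FFFFFF..........  {a→[0]; b→[2]; c→[1, 3, 4, 5]}
  5. append(a, 1)  ⇒  FFFFFFF.........  {a→[0, 6]; b→[2]; c→[1, 3, 4, 5]}
  6. append(b, 3)  ⇒  FFFFFFFFFF......  {a→[0, 6]; b→[2, 7, 8, 9]; c→[1, 3, 4, 5]}
  7. unlink(a)  ⇒  .FFFFF.FFF......  {b→[2, 7, 8, 9]; c→[1, 3, 4, 5]}
  8. create(d)  ⇒  FFFFFF.FFF......  {b→[2, 7, 8, 9]; c→[1, 3, 4, 5]; d→[0]}

bitmap = FFFFFF.FFF......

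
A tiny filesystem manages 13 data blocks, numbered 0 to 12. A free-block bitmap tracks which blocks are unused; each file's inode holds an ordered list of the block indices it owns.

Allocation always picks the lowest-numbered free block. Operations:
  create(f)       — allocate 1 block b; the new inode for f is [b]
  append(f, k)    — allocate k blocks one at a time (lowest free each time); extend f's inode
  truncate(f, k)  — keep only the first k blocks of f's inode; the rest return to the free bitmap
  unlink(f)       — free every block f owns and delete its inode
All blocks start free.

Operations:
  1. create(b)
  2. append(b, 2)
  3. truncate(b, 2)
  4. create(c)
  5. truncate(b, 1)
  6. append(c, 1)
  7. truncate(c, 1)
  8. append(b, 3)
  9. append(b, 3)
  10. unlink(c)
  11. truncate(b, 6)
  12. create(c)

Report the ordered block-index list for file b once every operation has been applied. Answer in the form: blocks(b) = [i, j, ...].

after create(b) → b:[0]  free=[F............]
after append(b, 2) → b:[0, 1, 2]  free=[FFF..........]
after truncate(b, 2) → b:[0, 1]  free=[FF...........]
after create(c) → b:[0, 1], c:[2]  free=[FFF..........]
after truncate(b, 1) → b:[0], c:[2]  free=[F.F..........]
after append(c, 1) → b:[0], c:[2, 1]  free=[FFF..........]
after truncate(c, 1) → b:[0], c:[2]  free=[F.F..........]
after append(b, 3) → b:[0, 1, 3, 4], c:[2]  free=[FFFFF........]
after append(b, 3) → b:[0, 1, 3, 4, 5, 6, 7], c:[2]  free=[FFFFFFFF.....]
after unlink(c) → b:[0, 1, 3, 4, 5, 6, 7]  free=[FF.FFFFF.....]
after truncate(b, 6) → b:[0, 1, 3, 4, 5, 6]  free=[FF.FFFF......]
after create(c) → b:[0, 1, 3, 4, 5, 6], c:[2]  free=[FFFFFFF......]

blocks(b) = [0, 1, 3, 4, 5, 6]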